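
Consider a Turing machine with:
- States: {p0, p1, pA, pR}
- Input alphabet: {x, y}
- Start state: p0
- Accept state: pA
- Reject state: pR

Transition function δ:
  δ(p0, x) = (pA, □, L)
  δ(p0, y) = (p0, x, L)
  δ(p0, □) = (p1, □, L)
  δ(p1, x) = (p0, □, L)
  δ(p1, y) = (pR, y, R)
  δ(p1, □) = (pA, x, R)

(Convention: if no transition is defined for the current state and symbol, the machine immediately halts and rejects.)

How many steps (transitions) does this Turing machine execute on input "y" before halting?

Execution trace:
Initial: [p0]y
Step 1: δ(p0, y) = (p0, x, L) → [p0]□x
Step 2: δ(p0, □) = (p1, □, L) → [p1]□□x
Step 3: δ(p1, □) = (pA, x, R) → x[pA]□x

The machine reaches the accept state pA and halts.

The machine executed 3 steps before halting.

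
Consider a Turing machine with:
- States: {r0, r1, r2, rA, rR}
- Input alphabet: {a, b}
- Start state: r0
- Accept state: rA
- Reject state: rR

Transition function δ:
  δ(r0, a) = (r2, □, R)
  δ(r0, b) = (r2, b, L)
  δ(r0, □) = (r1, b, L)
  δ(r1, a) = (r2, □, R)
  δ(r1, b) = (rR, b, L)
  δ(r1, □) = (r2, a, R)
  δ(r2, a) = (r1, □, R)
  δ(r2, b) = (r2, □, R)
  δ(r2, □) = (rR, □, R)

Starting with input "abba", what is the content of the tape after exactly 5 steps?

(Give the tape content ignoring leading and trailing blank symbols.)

Execution trace:
Initial: [r0]abba
Step 1: δ(r0, a) = (r2, □, R) → □[r2]bba
Step 2: δ(r2, b) = (r2, □, R) → □□[r2]ba
Step 3: δ(r2, b) = (r2, □, R) → □□□[r2]a
Step 4: δ(r2, a) = (r1, □, R) → □□□□[r1]□
Step 5: δ(r1, □) = (r2, a, R) → □□□□a[r2]□

After 5 steps, the tape (ignoring leading/trailing blanks) is: a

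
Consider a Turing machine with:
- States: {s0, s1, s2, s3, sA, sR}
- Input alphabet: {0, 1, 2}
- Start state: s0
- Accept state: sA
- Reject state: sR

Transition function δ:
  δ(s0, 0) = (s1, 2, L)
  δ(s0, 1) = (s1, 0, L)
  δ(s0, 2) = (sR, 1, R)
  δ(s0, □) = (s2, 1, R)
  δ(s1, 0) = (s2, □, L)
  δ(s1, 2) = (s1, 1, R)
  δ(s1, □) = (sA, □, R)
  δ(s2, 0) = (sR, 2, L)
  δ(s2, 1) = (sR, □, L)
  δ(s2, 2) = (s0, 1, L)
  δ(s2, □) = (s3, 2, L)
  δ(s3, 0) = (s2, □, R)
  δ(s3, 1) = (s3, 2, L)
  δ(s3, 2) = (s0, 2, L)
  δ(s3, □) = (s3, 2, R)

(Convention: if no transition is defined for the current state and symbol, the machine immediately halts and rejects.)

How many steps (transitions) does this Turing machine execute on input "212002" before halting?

Execution trace:
Initial: [s0]212002
Step 1: δ(s0, 2) = (sR, 1, R) → 1[sR]12002

The machine reaches the reject state sR and halts.

The machine executed 1 step before halting.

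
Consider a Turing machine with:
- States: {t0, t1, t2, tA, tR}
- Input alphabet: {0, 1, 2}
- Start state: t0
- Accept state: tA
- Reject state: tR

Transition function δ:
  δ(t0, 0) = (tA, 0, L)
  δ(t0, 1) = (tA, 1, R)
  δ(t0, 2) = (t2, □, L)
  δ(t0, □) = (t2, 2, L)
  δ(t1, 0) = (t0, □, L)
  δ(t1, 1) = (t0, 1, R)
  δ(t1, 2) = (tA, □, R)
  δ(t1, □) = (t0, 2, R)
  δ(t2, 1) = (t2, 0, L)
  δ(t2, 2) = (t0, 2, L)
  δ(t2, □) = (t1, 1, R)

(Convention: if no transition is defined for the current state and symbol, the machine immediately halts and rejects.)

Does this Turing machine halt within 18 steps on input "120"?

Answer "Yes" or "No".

Execution trace:
Initial: [t0]120
Step 1: δ(t0, 1) = (tA, 1, R) → 1[tA]20

The machine reaches the accept state tA and halts.
The machine halted after 1 step (within the 18-step bound).

Answer: Yes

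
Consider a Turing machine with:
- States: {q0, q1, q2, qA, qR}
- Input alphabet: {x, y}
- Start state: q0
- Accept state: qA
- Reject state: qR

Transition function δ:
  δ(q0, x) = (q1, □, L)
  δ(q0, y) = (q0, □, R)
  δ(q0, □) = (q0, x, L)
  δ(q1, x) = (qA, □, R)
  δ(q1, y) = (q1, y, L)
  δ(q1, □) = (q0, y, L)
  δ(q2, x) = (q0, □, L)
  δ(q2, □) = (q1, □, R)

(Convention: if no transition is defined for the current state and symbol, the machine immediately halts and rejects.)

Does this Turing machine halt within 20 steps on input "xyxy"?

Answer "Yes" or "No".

Execution trace:
Initial: [q0]xyxy
Step 1: δ(q0, x) = (q1, □, L) → [q1]□□yxy
Step 2: δ(q1, □) = (q0, y, L) → [q0]□y□yxy
Step 3: δ(q0, □) = (q0, x, L) → [q0]□xy□yxy
Step 4: δ(q0, □) = (q0, x, L) → [q0]□xxy□yxy
Step 5: δ(q0, □) = (q0, x, L) → [q0]□xxxy□yxy
Step 6: δ(q0, □) = (q0, x, L) → [q0]□xxxxy□yxy
Step 7: δ(q0, □) = (q0, x, L) → [q0]□xxxxxy□yxy
Step 8: δ(q0, □) = (q0, x, L) → [q0]□xxxxxxy□yxy
Step 9: δ(q0, □) = (q0, x, L) → [q0]□xxxxxxxy□yxy
Step 10: δ(q0, □) = (q0, x, L) → [q0]□xxxxxxxxy□yxy
Step 11: δ(q0, □) = (q0, x, L) → [q0]□xxxxxxxxxy□yxy
Step 12: δ(q0, □) = (q0, x, L) → [q0]□xxxxxxxxxxy□yxy
Step 13: δ(q0, □) = (q0, x, L) → [q0]□xxxxxxxxxxxy□yxy
Step 14: δ(q0, □) = (q0, x, L) → [q0]□xxxxxxxxxxxxy□yxy
Step 15: δ(q0, □) = (q0, x, L) → [q0]□xxxxxxxxxxxxxy□yxy
Step 16: δ(q0, □) = (q0, x, L) → [q0]□xxxxxxxxxxxxxxy□yxy
Step 17: δ(q0, □) = (q0, x, L) → [q0]□xxxxxxxxxxxxxxxy□yxy
Step 18: δ(q0, □) = (q0, x, L) → [q0]□xxxxxxxxxxxxxxxxy□yxy
Step 19: δ(q0, □) = (q0, x, L) → [q0]□xxxxxxxxxxxxxxxxxy□yxy
Step 20: δ(q0, □) = (q0, x, L) → [q0]□xxxxxxxxxxxxxxxxxxy□yxy

The machine has not reached a halting state after 20 steps.
The machine did not halt within the 20-step bound.

Answer: No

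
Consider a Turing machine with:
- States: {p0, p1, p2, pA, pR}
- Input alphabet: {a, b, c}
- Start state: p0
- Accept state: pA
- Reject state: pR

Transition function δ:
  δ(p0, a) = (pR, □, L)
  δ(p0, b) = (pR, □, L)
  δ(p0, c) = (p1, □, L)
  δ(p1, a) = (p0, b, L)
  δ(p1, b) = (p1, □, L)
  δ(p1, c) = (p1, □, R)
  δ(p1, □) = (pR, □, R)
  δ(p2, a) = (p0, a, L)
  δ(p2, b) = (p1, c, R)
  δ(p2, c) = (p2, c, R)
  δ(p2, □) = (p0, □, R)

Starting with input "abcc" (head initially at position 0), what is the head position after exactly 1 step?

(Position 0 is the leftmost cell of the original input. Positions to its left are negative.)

Execution trace (head position shown):
Step 0: [p0]abcc  (head at position 0)
Step 1: move left → [pR]□□bcc  (head at position -1)

After 1 step, the head is at position -1.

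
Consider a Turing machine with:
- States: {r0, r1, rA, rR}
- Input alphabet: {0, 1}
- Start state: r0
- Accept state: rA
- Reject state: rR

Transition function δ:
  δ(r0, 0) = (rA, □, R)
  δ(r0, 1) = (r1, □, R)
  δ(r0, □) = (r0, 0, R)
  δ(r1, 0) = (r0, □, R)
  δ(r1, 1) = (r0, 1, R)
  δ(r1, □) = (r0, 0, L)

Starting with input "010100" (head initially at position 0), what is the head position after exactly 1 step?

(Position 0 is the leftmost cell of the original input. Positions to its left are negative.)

Execution trace (head position shown):
Step 0: [r0]010100  (head at position 0)
Step 1: move right → □[rA]10100  (head at position 1)

After 1 step, the head is at position 1.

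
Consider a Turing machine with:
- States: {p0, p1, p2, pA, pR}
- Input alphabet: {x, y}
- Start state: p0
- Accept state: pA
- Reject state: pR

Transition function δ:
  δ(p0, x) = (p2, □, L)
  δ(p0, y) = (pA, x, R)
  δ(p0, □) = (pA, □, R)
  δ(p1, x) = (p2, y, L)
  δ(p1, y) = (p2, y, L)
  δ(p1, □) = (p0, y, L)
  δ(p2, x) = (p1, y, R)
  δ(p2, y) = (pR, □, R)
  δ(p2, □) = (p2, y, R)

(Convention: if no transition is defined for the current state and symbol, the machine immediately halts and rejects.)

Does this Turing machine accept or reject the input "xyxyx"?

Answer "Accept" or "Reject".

Execution trace:
Initial: [p0]xyxyx
Step 1: δ(p0, x) = (p2, □, L) → [p2]□□yxyx
Step 2: δ(p2, □) = (p2, y, R) → y[p2]□yxyx
Step 3: δ(p2, □) = (p2, y, R) → yy[p2]yxyx
Step 4: δ(p2, y) = (pR, □, R) → yy□[pR]xyx

The machine reaches the reject state pR and halts.

Answer: Reject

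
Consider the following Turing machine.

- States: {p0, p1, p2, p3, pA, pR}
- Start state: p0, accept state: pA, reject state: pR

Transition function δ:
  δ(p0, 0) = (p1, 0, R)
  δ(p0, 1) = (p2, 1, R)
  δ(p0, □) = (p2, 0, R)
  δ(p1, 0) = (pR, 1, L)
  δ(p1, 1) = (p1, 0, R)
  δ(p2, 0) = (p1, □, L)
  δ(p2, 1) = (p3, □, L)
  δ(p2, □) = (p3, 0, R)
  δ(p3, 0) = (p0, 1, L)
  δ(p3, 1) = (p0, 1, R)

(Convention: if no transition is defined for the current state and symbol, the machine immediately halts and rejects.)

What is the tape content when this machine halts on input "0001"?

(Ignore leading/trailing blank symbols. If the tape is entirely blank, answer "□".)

Execution trace:
Initial: [p0]0001
Step 1: δ(p0, 0) = (p1, 0, R) → 0[p1]001
Step 2: δ(p1, 0) = (pR, 1, L) → [pR]0101

The machine reaches the reject state pR and halts.

Final tape (ignoring leading/trailing blanks): 0101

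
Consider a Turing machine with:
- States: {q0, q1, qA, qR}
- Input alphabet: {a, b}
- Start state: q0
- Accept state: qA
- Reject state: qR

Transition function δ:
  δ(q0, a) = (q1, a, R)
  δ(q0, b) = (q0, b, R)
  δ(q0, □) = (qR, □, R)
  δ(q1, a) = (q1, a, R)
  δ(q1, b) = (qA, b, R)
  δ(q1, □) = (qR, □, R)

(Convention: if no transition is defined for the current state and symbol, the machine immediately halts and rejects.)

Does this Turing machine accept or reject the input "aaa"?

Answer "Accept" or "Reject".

Execution trace:
Initial: [q0]aaa
Step 1: δ(q0, a) = (q1, a, R) → a[q1]aa
Step 2: δ(q1, a) = (q1, a, R) → aa[q1]a
Step 3: δ(q1, a) = (q1, a, R) → aaa[q1]□
Step 4: δ(q1, □) = (qR, □, R) → aaa□[qR]□

The machine reaches the reject state qR and halts.

Answer: Reject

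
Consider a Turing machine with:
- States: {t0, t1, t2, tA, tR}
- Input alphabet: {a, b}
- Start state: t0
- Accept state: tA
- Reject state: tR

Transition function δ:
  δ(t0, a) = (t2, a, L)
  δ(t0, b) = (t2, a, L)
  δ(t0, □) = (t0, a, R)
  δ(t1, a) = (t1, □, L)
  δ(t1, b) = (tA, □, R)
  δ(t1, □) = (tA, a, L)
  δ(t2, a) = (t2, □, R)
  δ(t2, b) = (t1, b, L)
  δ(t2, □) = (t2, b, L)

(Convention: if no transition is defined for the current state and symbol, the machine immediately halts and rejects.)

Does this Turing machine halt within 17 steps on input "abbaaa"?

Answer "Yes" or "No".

Execution trace:
Initial: [t0]abbaaa
Step 1: δ(t0, a) = (t2, a, L) → [t2]□abbaaa
Step 2: δ(t2, □) = (t2, b, L) → [t2]□babbaaa
Step 3: δ(t2, □) = (t2, b, L) → [t2]□bbabbaaa
Step 4: δ(t2, □) = (t2, b, L) → [t2]□bbbabbaaa
Step 5: δ(t2, □) = (t2, b, L) → [t2]□bbbbabbaaa
Step 6: δ(t2, □) = (t2, b, L) → [t2]□bbbbbabbaaa
Step 7: δ(t2, □) = (t2, b, L) → [t2]□bbbbbbabbaaa
Step 8: δ(t2, □) = (t2, b, L) → [t2]□bbbbbbbabbaaa
Step 9: δ(t2, □) = (t2, b, L) → [t2]□bbbbbbbbabbaaa
Step 10: δ(t2, □) = (t2, b, L) → [t2]□bbbbbbbbbabbaaa
Step 11: δ(t2, □) = (t2, b, L) → [t2]□bbbbbbbbbbabbaaa
Step 12: δ(t2, □) = (t2, b, L) → [t2]□bbbbbbbbbbbabbaaa
Step 13: δ(t2, □) = (t2, b, L) → [t2]□bbbbbbbbbbbbabbaaa
Step 14: δ(t2, □) = (t2, b, L) → [t2]□bbbbbbbbbbbbbabbaaa
Step 15: δ(t2, □) = (t2, b, L) → [t2]□bbbbbbbbbbbbbbabbaaa
Step 16: δ(t2, □) = (t2, b, L) → [t2]□bbbbbbbbbbbbbbbabbaaa
Step 17: δ(t2, □) = (t2, b, L) → [t2]□bbbbbbbbbbbbbbbbabbaaa

The machine has not reached a halting state after 17 steps.
The machine did not halt within the 17-step bound.

Answer: No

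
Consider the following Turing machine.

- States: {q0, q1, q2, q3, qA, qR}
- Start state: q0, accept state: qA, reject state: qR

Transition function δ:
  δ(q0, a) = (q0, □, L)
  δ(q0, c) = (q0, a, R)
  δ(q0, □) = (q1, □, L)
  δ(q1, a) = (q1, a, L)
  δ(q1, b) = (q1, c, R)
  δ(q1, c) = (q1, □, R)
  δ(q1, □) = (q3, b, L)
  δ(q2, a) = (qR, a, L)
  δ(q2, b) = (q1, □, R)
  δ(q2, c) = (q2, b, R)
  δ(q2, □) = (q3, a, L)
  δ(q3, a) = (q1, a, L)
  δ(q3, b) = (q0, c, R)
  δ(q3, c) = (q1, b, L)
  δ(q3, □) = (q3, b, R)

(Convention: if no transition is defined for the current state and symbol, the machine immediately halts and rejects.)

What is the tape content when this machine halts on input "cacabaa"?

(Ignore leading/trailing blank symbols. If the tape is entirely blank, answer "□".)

Execution trace:
Initial: [q0]cacabaa
Step 1: δ(q0, c) = (q0, a, R) → a[q0]acabaa
Step 2: δ(q0, a) = (q0, □, L) → [q0]a□cabaa
Step 3: δ(q0, a) = (q0, □, L) → [q0]□□□cabaa
Step 4: δ(q0, □) = (q1, □, L) → [q1]□□□□cabaa
Step 5: δ(q1, □) = (q3, b, L) → [q3]□b□□□cabaa
Step 6: δ(q3, □) = (q3, b, R) → b[q3]b□□□cabaa
Step 7: δ(q3, b) = (q0, c, R) → bc[q0]□□□cabaa
Step 8: δ(q0, □) = (q1, □, L) → b[q1]c□□□cabaa
Step 9: δ(q1, c) = (q1, □, R) → b□[q1]□□□cabaa
Step 10: δ(q1, □) = (q3, b, L) → b[q3]□b□□cabaa
Step 11: δ(q3, □) = (q3, b, R) → bb[q3]b□□cabaa
Step 12: δ(q3, b) = (q0, c, R) → bbc[q0]□□cabaa
Step 13: δ(q0, □) = (q1, □, L) → bb[q1]c□□cabaa
Step 14: δ(q1, c) = (q1, □, R) → bb□[q1]□□cabaa
Step 15: δ(q1, □) = (q3, b, L) → bb[q3]□b□cabaa
Step 16: δ(q3, □) = (q3, b, R) → bbb[q3]b□cabaa
Step 17: δ(q3, b) = (q0, c, R) → bbbc[q0]□cabaa
Step 18: δ(q0, □) = (q1, □, L) → bbb[q1]c□cabaa
Step 19: δ(q1, c) = (q1, □, R) → bbb□[q1]□cabaa
Step 20: δ(q1, □) = (q3, b, L) → bbb[q3]□bcabaa
Step 21: δ(q3, □) = (q3, b, R) → bbbb[q3]bcabaa
Step 22: δ(q3, b) = (q0, c, R) → bbbbc[q0]cabaa
Step 23: δ(q0, c) = (q0, a, R) → bbbbca[q0]abaa
Step 24: δ(q0, a) = (q0, □, L) → bbbbc[q0]a□baa
Step 25: δ(q0, a) = (q0, □, L) → bbbb[q0]c□□baa
Step 26: δ(q0, c) = (q0, a, R) → bbbba[q0]□□baa
Step 27: δ(q0, □) = (q1, □, L) → bbbb[q1]a□□baa
Step 28: δ(q1, a) = (q1, a, L) → bbb[q1]ba□□baa
Step 29: δ(q1, b) = (q1, c, R) → bbbc[q1]a□□baa
Step 30: δ(q1, a) = (q1, a, L) → bbb[q1]ca□□baa
Step 31: δ(q1, c) = (q1, □, R) → bbb□[q1]a□□baa
Step 32: δ(q1, a) = (q1, a, L) → bbb[q1]□a□□baa
Step 33: δ(q1, □) = (q3, b, L) → bb[q3]bba□□baa
Step 34: δ(q3, b) = (q0, c, R) → bbc[q0]ba□□baa

No transition is defined for δ(q0, b). By convention the machine halts and rejects.

Final tape (ignoring leading/trailing blanks): bbcba□□baa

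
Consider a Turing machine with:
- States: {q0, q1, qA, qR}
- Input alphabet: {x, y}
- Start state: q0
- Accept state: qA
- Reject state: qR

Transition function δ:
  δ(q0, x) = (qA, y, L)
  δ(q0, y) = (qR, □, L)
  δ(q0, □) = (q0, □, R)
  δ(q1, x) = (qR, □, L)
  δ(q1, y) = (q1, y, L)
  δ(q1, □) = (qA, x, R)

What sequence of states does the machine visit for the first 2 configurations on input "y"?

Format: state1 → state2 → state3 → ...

Execution trace:
Initial: [q0]y
Step 1: δ(q0, y) = (qR, □, L) → [qR]□□

The machine reaches the reject state qR and halts.

State sequence: q0 → qR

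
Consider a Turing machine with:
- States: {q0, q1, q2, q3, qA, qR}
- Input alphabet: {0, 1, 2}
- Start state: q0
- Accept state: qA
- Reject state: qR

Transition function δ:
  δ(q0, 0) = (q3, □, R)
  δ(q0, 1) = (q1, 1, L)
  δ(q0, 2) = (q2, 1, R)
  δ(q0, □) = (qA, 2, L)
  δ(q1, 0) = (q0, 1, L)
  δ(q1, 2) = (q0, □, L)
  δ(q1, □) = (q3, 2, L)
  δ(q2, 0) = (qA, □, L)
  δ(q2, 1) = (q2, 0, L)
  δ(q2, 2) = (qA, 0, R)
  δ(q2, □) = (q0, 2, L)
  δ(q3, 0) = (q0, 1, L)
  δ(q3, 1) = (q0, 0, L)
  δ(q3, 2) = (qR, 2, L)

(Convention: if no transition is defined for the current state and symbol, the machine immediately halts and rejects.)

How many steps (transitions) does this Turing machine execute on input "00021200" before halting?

Execution trace:
Initial: [q0]00021200
Step 1: δ(q0, 0) = (q3, □, R) → □[q3]0021200
Step 2: δ(q3, 0) = (q0, 1, L) → [q0]□1021200
Step 3: δ(q0, □) = (qA, 2, L) → [qA]□21021200

The machine reaches the accept state qA and halts.

The machine executed 3 steps before halting.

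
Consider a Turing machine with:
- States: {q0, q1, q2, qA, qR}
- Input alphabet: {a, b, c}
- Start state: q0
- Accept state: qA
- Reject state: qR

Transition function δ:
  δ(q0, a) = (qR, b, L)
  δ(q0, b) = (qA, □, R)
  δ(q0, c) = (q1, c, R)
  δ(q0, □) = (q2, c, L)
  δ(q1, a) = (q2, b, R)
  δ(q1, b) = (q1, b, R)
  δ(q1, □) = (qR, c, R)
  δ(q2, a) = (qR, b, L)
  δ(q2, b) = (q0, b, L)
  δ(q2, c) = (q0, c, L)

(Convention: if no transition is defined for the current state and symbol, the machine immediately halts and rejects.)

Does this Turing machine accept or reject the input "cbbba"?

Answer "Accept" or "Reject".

Execution trace:
Initial: [q0]cbbba
Step 1: δ(q0, c) = (q1, c, R) → c[q1]bbba
Step 2: δ(q1, b) = (q1, b, R) → cb[q1]bba
Step 3: δ(q1, b) = (q1, b, R) → cbb[q1]ba
Step 4: δ(q1, b) = (q1, b, R) → cbbb[q1]a
Step 5: δ(q1, a) = (q2, b, R) → cbbbb[q2]□

No transition is defined for δ(q2, □). By convention the machine halts and rejects.

Answer: Reject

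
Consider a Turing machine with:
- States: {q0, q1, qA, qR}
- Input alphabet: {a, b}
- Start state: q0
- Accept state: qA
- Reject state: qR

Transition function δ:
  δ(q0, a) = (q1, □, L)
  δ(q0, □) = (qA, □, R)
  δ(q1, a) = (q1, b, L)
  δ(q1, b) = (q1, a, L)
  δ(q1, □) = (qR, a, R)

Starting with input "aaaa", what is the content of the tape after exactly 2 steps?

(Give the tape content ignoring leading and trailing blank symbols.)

Execution trace:
Initial: [q0]aaaa
Step 1: δ(q0, a) = (q1, □, L) → [q1]□□aaa
Step 2: δ(q1, □) = (qR, a, R) → a[qR]□aaa

The machine reaches the reject state qR and halts.

After 2 steps, the tape (ignoring leading/trailing blanks) is: a□aaa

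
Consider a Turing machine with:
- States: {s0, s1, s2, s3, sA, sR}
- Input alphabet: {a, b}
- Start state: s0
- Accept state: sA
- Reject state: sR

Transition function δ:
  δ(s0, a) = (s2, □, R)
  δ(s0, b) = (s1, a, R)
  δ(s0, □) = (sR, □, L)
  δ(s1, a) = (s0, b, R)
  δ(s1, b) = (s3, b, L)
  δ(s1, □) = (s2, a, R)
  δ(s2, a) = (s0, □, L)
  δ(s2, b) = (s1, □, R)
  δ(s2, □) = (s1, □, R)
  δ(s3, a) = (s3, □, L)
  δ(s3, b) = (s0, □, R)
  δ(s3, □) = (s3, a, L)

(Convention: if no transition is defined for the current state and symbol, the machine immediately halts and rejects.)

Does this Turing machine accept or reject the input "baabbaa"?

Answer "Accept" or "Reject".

Execution trace:
Initial: [s0]baabbaa
Step 1: δ(s0, b) = (s1, a, R) → a[s1]aabbaa
Step 2: δ(s1, a) = (s0, b, R) → ab[s0]abbaa
Step 3: δ(s0, a) = (s2, □, R) → ab□[s2]bbaa
Step 4: δ(s2, b) = (s1, □, R) → ab□□[s1]baa
Step 5: δ(s1, b) = (s3, b, L) → ab□[s3]□baa
Step 6: δ(s3, □) = (s3, a, L) → ab[s3]□abaa
Step 7: δ(s3, □) = (s3, a, L) → a[s3]baabaa
Step 8: δ(s3, b) = (s0, □, R) → a□[s0]aabaa
Step 9: δ(s0, a) = (s2, □, R) → a□□[s2]abaa
Step 10: δ(s2, a) = (s0, □, L) → a□[s0]□□baa
Step 11: δ(s0, □) = (sR, □, L) → a[sR]□□□baa

The machine reaches the reject state sR and halts.

Answer: Reject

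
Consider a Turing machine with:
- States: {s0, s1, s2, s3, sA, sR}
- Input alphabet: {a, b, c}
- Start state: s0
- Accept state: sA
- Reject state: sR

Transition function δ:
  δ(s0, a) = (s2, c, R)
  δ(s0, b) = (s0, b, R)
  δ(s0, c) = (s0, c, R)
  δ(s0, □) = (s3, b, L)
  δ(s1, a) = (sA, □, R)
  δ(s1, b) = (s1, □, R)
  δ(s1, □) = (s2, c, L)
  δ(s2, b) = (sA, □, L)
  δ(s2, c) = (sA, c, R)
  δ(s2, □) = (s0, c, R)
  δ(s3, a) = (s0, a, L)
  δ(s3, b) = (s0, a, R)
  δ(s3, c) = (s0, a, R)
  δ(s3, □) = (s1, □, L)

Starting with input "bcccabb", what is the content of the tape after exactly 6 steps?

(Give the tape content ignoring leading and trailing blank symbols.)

Execution trace:
Initial: [s0]bcccabb
Step 1: δ(s0, b) = (s0, b, R) → b[s0]cccabb
Step 2: δ(s0, c) = (s0, c, R) → bc[s0]ccabb
Step 3: δ(s0, c) = (s0, c, R) → bcc[s0]cabb
Step 4: δ(s0, c) = (s0, c, R) → bccc[s0]abb
Step 5: δ(s0, a) = (s2, c, R) → bcccc[s2]bb
Step 6: δ(s2, b) = (sA, □, L) → bccc[sA]c□b

The machine reaches the accept state sA and halts.

After 6 steps, the tape (ignoring leading/trailing blanks) is: bcccc□b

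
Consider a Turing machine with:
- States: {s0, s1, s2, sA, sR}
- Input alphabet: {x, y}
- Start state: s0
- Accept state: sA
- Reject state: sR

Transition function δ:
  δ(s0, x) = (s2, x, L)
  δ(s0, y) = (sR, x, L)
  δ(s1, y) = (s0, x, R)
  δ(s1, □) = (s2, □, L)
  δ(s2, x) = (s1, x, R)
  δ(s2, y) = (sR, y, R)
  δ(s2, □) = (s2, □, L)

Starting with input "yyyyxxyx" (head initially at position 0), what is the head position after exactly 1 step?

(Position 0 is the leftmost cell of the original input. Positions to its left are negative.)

Execution trace (head position shown):
Step 0: [s0]yyyyxxyx  (head at position 0)
Step 1: move left → [sR]□xyyyxxyx  (head at position -1)

After 1 step, the head is at position -1.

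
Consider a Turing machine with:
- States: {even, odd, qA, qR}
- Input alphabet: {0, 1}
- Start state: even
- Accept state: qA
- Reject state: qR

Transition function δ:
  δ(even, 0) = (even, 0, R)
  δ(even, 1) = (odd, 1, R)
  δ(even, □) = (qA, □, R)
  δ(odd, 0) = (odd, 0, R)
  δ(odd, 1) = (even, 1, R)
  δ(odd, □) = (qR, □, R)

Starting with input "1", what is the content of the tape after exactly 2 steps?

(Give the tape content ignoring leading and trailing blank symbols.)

Execution trace:
Initial: [even]1
Step 1: δ(even, 1) = (odd, 1, R) → 1[odd]□
Step 2: δ(odd, □) = (qR, □, R) → 1□[qR]□

The machine reaches the reject state qR and halts.

After 2 steps, the tape (ignoring leading/trailing blanks) is: 1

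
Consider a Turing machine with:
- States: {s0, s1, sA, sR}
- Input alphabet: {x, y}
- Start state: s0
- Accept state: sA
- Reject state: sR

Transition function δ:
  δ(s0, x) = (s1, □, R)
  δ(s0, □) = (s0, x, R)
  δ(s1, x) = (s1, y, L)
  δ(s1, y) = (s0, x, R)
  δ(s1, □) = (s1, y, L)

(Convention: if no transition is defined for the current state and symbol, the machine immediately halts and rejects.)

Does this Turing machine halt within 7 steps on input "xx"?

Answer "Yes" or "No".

Execution trace:
Initial: [s0]xx
Step 1: δ(s0, x) = (s1, □, R) → □[s1]x
Step 2: δ(s1, x) = (s1, y, L) → [s1]□y
Step 3: δ(s1, □) = (s1, y, L) → [s1]□yy
Step 4: δ(s1, □) = (s1, y, L) → [s1]□yyy
Step 5: δ(s1, □) = (s1, y, L) → [s1]□yyyy
Step 6: δ(s1, □) = (s1, y, L) → [s1]□yyyyy
Step 7: δ(s1, □) = (s1, y, L) → [s1]□yyyyyy

The machine has not reached a halting state after 7 steps.
The machine did not halt within the 7-step bound.

Answer: No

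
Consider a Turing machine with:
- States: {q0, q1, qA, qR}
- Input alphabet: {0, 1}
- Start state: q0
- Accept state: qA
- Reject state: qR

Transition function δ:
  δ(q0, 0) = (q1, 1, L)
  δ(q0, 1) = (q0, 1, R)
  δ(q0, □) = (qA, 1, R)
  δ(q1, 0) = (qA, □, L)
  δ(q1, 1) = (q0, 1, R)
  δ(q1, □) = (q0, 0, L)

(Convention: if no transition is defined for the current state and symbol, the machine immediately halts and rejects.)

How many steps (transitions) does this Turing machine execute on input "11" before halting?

Execution trace:
Initial: [q0]11
Step 1: δ(q0, 1) = (q0, 1, R) → 1[q0]1
Step 2: δ(q0, 1) = (q0, 1, R) → 11[q0]□
Step 3: δ(q0, □) = (qA, 1, R) → 111[qA]□

The machine reaches the accept state qA and halts.

The machine executed 3 steps before halting.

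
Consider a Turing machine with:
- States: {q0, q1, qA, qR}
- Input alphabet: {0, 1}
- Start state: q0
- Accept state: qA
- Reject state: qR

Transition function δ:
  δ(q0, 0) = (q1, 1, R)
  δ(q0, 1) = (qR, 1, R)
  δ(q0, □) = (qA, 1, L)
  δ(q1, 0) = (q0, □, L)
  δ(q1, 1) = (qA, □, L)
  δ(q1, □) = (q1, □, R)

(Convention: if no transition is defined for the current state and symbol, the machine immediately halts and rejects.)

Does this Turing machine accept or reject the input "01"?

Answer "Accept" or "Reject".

Execution trace:
Initial: [q0]01
Step 1: δ(q0, 0) = (q1, 1, R) → 1[q1]1
Step 2: δ(q1, 1) = (qA, □, L) → [qA]1□

The machine reaches the accept state qA and halts.

Answer: Accept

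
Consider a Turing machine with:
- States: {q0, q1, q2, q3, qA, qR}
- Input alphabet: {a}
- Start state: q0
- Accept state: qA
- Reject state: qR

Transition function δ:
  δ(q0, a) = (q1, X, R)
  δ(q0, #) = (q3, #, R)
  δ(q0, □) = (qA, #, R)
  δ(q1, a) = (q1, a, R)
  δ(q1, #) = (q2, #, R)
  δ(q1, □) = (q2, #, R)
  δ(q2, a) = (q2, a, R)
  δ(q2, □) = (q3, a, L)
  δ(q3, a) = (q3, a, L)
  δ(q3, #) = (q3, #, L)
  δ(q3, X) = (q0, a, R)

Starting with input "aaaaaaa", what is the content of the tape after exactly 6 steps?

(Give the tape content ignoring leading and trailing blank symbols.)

Execution trace:
Initial: [q0]aaaaaaa
Step 1: δ(q0, a) = (q1, X, R) → X[q1]aaaaaa
Step 2: δ(q1, a) = (q1, a, R) → Xa[q1]aaaaa
Step 3: δ(q1, a) = (q1, a, R) → Xaa[q1]aaaa
Step 4: δ(q1, a) = (q1, a, R) → Xaaa[q1]aaa
Step 5: δ(q1, a) = (q1, a, R) → Xaaaa[q1]aa
Step 6: δ(q1, a) = (q1, a, R) → Xaaaaa[q1]a

After 6 steps, the tape (ignoring leading/trailing blanks) is: Xaaaaaa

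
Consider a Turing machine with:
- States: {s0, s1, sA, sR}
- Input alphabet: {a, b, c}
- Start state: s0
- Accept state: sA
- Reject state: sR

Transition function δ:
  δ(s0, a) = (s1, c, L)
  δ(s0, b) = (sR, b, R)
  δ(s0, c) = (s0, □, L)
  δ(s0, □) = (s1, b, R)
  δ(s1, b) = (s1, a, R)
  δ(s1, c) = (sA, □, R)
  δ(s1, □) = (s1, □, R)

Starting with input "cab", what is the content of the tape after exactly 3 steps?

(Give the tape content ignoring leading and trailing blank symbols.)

Execution trace:
Initial: [s0]cab
Step 1: δ(s0, c) = (s0, □, L) → [s0]□□ab
Step 2: δ(s0, □) = (s1, b, R) → b[s1]□ab
Step 3: δ(s1, □) = (s1, □, R) → b□[s1]ab

No transition is defined for δ(s1, a). By convention the machine halts and rejects.

After 3 steps, the tape (ignoring leading/trailing blanks) is: b□ab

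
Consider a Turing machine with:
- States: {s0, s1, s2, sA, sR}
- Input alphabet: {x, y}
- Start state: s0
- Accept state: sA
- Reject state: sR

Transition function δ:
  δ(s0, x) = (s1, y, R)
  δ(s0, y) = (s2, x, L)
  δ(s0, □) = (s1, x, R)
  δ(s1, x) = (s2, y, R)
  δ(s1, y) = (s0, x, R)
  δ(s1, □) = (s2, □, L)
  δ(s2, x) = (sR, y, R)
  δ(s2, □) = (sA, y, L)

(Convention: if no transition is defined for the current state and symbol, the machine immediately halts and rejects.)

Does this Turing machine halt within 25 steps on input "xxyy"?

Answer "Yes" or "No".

Execution trace:
Initial: [s0]xxyy
Step 1: δ(s0, x) = (s1, y, R) → y[s1]xyy
Step 2: δ(s1, x) = (s2, y, R) → yy[s2]yy

No transition is defined for δ(s2, y). By convention the machine halts and rejects.
The machine halted after 2 steps (within the 25-step bound).

Answer: Yes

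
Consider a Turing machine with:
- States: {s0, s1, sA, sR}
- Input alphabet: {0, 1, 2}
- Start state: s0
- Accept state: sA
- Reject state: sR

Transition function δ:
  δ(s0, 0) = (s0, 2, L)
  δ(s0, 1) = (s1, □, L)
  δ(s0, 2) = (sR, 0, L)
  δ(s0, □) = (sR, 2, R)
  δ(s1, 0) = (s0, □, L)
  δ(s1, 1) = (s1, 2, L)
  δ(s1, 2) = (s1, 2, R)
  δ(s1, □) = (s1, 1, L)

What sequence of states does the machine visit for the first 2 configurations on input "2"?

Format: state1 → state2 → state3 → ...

Execution trace:
Initial: [s0]2
Step 1: δ(s0, 2) = (sR, 0, L) → [sR]□0

The machine reaches the reject state sR and halts.

State sequence: s0 → sR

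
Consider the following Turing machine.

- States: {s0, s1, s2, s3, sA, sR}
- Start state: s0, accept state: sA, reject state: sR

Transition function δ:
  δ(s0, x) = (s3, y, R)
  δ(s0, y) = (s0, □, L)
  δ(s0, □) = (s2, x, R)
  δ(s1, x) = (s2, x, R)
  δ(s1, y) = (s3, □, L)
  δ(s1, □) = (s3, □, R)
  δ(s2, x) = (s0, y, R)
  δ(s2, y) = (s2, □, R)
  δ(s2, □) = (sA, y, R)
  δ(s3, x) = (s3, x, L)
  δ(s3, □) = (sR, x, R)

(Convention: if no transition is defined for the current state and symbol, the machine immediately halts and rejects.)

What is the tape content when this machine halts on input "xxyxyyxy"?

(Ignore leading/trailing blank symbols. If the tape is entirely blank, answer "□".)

Execution trace:
Initial: [s0]xxyxyyxy
Step 1: δ(s0, x) = (s3, y, R) → y[s3]xyxyyxy
Step 2: δ(s3, x) = (s3, x, L) → [s3]yxyxyyxy

No transition is defined for δ(s3, y). By convention the machine halts and rejects.

Final tape (ignoring leading/trailing blanks): yxyxyyxy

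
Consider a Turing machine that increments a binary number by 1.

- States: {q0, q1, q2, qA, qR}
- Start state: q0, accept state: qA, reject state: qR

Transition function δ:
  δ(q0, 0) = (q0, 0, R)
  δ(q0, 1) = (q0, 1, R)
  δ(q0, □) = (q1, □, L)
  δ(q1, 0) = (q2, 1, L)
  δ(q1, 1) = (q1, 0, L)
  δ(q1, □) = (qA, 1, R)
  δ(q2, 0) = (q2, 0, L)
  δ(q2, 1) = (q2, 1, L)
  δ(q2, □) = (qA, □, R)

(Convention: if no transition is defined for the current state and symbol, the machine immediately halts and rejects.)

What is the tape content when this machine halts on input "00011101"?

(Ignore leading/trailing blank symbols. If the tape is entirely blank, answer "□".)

Execution trace:
Initial: [q0]00011101
Step 1: δ(q0, 0) = (q0, 0, R) → 0[q0]0011101
Step 2: δ(q0, 0) = (q0, 0, R) → 00[q0]011101
Step 3: δ(q0, 0) = (q0, 0, R) → 000[q0]11101
Step 4: δ(q0, 1) = (q0, 1, R) → 0001[q0]1101
Step 5: δ(q0, 1) = (q0, 1, R) → 00011[q0]101
Step 6: δ(q0, 1) = (q0, 1, R) → 000111[q0]01
Step 7: δ(q0, 0) = (q0, 0, R) → 0001110[q0]1
Step 8: δ(q0, 1) = (q0, 1, R) → 00011101[q0]□
Step 9: δ(q0, □) = (q1, □, L) → 0001110[q1]1□
Step 10: δ(q1, 1) = (q1, 0, L) → 000111[q1]00□
Step 11: δ(q1, 0) = (q2, 1, L) → 00011[q2]110□
Step 12: δ(q2, 1) = (q2, 1, L) → 0001[q2]1110□
Step 13: δ(q2, 1) = (q2, 1, L) → 000[q2]11110□
Step 14: δ(q2, 1) = (q2, 1, L) → 00[q2]011110□
Step 15: δ(q2, 0) = (q2, 0, L) → 0[q2]0011110□
Step 16: δ(q2, 0) = (q2, 0, L) → [q2]00011110□
Step 17: δ(q2, 0) = (q2, 0, L) → [q2]□00011110□
Step 18: δ(q2, □) = (qA, □, R) → □[qA]00011110□

The machine reaches the accept state qA and halts.

Final tape (ignoring leading/trailing blanks): 00011110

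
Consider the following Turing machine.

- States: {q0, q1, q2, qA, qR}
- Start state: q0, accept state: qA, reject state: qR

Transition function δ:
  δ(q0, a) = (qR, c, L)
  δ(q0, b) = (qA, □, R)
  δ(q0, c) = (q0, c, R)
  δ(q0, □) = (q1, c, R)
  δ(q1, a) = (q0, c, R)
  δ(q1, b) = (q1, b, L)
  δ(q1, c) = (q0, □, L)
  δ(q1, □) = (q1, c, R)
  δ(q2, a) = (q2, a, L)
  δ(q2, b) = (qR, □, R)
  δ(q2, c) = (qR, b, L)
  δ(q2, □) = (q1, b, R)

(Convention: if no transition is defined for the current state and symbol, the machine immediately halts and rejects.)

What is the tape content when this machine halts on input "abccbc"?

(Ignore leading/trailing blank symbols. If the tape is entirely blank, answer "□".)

Execution trace:
Initial: [q0]abccbc
Step 1: δ(q0, a) = (qR, c, L) → [qR]□cbccbc

The machine reaches the reject state qR and halts.

Final tape (ignoring leading/trailing blanks): cbccbc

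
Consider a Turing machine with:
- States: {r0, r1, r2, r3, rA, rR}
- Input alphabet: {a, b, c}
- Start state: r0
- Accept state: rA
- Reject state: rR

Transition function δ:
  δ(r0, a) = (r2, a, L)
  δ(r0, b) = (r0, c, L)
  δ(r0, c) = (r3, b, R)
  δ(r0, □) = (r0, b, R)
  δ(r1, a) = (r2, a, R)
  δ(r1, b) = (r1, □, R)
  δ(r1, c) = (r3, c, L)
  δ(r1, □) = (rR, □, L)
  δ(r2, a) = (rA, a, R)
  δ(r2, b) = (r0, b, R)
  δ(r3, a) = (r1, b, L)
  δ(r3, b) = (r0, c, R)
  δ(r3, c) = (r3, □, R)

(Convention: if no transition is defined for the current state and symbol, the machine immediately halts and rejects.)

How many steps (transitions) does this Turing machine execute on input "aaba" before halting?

Execution trace:
Initial: [r0]aaba
Step 1: δ(r0, a) = (r2, a, L) → [r2]□aaba

No transition is defined for δ(r2, □). By convention the machine halts and rejects.

The machine executed 1 step before halting.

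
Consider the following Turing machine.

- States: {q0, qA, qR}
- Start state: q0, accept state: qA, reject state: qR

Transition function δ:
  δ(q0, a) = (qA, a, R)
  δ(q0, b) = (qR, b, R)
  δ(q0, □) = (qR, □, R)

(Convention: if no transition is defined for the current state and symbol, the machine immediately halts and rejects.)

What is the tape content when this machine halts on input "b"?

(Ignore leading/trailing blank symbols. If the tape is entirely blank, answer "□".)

Execution trace:
Initial: [q0]b
Step 1: δ(q0, b) = (qR, b, R) → b[qR]□

The machine reaches the reject state qR and halts.

Final tape (ignoring leading/trailing blanks): b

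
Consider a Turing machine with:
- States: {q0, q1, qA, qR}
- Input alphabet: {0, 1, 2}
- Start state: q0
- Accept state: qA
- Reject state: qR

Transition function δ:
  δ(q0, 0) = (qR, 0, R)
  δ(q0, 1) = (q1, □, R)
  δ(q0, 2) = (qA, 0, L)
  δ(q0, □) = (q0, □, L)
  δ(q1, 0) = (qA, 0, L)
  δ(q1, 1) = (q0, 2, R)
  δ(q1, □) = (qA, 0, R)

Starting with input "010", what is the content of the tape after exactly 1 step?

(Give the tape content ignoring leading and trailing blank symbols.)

Execution trace:
Initial: [q0]010
Step 1: δ(q0, 0) = (qR, 0, R) → 0[qR]10

The machine reaches the reject state qR and halts.

After 1 step, the tape (ignoring leading/trailing blanks) is: 010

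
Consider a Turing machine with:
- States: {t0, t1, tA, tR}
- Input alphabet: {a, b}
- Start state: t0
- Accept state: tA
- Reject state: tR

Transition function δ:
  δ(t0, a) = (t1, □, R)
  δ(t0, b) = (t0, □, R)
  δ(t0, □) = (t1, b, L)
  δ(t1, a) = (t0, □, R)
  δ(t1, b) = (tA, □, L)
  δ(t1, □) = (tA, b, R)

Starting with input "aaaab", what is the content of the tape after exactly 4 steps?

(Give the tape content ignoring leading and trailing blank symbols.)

Execution trace:
Initial: [t0]aaaab
Step 1: δ(t0, a) = (t1, □, R) → □[t1]aaab
Step 2: δ(t1, a) = (t0, □, R) → □□[t0]aab
Step 3: δ(t0, a) = (t1, □, R) → □□□[t1]ab
Step 4: δ(t1, a) = (t0, □, R) → □□□□[t0]b

After 4 steps, the tape (ignoring leading/trailing blanks) is: b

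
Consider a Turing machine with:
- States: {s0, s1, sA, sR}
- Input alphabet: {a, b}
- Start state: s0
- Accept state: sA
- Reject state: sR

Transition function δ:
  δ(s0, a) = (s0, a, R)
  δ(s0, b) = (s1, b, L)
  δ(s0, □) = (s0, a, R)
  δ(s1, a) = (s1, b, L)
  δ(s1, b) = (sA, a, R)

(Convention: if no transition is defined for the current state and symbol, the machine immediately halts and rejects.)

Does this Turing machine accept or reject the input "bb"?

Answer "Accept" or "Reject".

Execution trace:
Initial: [s0]bb
Step 1: δ(s0, b) = (s1, b, L) → [s1]□bb

No transition is defined for δ(s1, □). By convention the machine halts and rejects.

Answer: Reject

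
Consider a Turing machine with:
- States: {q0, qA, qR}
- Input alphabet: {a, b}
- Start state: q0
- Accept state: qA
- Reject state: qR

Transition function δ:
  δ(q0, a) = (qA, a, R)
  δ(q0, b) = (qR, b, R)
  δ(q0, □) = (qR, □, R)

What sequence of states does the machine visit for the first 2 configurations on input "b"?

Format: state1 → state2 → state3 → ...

Execution trace:
Initial: [q0]b
Step 1: δ(q0, b) = (qR, b, R) → b[qR]□

The machine reaches the reject state qR and halts.

State sequence: q0 → qR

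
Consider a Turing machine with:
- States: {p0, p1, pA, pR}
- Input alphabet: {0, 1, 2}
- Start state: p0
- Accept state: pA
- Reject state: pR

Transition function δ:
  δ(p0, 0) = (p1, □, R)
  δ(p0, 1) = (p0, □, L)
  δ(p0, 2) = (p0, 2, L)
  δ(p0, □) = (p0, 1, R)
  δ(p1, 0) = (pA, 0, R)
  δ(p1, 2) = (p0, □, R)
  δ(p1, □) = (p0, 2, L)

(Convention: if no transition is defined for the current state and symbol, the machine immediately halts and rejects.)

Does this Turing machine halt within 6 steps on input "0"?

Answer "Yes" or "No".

Execution trace:
Initial: [p0]0
Step 1: δ(p0, 0) = (p1, □, R) → □[p1]□
Step 2: δ(p1, □) = (p0, 2, L) → [p0]□2
Step 3: δ(p0, □) = (p0, 1, R) → 1[p0]2
Step 4: δ(p0, 2) = (p0, 2, L) → [p0]12
Step 5: δ(p0, 1) = (p0, □, L) → [p0]□□2
Step 6: δ(p0, □) = (p0, 1, R) → 1[p0]□2

The machine has not reached a halting state after 6 steps.
The machine did not halt within the 6-step bound.

Answer: No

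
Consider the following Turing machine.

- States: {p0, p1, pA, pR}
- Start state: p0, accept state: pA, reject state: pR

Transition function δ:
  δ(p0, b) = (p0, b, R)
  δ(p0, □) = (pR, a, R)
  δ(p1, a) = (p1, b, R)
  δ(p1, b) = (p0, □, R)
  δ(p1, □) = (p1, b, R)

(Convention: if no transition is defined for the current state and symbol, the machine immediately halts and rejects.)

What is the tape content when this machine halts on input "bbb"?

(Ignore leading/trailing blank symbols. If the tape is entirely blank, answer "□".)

Execution trace:
Initial: [p0]bbb
Step 1: δ(p0, b) = (p0, b, R) → b[p0]bb
Step 2: δ(p0, b) = (p0, b, R) → bb[p0]b
Step 3: δ(p0, b) = (p0, b, R) → bbb[p0]□
Step 4: δ(p0, □) = (pR, a, R) → bbba[pR]□

The machine reaches the reject state pR and halts.

Final tape (ignoring leading/trailing blanks): bbba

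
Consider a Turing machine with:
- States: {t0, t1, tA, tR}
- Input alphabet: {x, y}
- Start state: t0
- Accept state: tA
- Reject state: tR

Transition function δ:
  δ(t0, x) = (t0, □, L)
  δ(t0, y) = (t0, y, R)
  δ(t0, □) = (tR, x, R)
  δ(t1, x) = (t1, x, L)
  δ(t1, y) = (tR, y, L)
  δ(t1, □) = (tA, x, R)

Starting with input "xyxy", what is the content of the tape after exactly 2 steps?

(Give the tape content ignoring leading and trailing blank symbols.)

Execution trace:
Initial: [t0]xyxy
Step 1: δ(t0, x) = (t0, □, L) → [t0]□□yxy
Step 2: δ(t0, □) = (tR, x, R) → x[tR]□yxy

The machine reaches the reject state tR and halts.

After 2 steps, the tape (ignoring leading/trailing blanks) is: x□yxy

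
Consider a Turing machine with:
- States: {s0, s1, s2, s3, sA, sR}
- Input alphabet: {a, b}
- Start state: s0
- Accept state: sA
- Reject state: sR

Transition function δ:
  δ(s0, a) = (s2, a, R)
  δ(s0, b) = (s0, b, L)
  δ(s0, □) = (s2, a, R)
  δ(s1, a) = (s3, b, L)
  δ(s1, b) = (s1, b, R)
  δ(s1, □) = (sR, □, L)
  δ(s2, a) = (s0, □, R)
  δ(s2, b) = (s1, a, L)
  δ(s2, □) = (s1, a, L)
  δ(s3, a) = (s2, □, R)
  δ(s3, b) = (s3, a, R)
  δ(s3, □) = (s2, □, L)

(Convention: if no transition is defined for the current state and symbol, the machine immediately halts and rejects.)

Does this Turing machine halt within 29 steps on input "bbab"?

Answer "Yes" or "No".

Execution trace:
Initial: [s0]bbab
Step 1: δ(s0, b) = (s0, b, L) → [s0]□bbab
Step 2: δ(s0, □) = (s2, a, R) → a[s2]bbab
Step 3: δ(s2, b) = (s1, a, L) → [s1]aabab
Step 4: δ(s1, a) = (s3, b, L) → [s3]□babab
Step 5: δ(s3, □) = (s2, □, L) → [s2]□□babab
Step 6: δ(s2, □) = (s1, a, L) → [s1]□a□babab
Step 7: δ(s1, □) = (sR, □, L) → [sR]□□a□babab

The machine reaches the reject state sR and halts.
The machine halted after 7 steps (within the 29-step bound).

Answer: Yes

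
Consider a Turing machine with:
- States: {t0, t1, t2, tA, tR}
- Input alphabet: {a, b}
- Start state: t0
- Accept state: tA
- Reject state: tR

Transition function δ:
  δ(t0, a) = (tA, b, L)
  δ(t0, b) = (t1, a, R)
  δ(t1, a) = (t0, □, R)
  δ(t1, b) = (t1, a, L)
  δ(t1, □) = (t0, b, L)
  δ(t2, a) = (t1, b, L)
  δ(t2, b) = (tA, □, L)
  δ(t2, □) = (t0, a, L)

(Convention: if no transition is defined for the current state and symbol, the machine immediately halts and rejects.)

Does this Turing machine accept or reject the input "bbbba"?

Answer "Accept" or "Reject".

Execution trace:
Initial: [t0]bbbba
Step 1: δ(t0, b) = (t1, a, R) → a[t1]bbba
Step 2: δ(t1, b) = (t1, a, L) → [t1]aabba
Step 3: δ(t1, a) = (t0, □, R) → □[t0]abba
Step 4: δ(t0, a) = (tA, b, L) → [tA]□bbba

The machine reaches the accept state tA and halts.

Answer: Accept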